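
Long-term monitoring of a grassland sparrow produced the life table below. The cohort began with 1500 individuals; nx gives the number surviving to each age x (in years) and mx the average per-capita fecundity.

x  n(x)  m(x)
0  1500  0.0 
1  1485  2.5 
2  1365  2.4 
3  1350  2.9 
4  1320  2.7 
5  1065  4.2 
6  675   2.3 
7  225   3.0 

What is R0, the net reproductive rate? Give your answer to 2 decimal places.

lx = nx/n0 = nx/1500: 1, 0.99, 0.91, 0.9, 0.88, 0.71, 0.45, 0.15
lx·mx by age: 0, 2.475, 2.184, 2.61, 2.376, 2.982, 1.035, 0.45
R0 = Σ lx·mx = 14.112 → 14.11

14.11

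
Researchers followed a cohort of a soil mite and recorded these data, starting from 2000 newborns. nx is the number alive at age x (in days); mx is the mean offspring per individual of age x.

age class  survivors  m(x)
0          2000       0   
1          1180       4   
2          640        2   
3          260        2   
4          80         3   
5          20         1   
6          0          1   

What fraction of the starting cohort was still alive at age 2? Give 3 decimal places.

l_2 = n_2/n_0 = 640/2000 = 0.32 → 0.320

0.320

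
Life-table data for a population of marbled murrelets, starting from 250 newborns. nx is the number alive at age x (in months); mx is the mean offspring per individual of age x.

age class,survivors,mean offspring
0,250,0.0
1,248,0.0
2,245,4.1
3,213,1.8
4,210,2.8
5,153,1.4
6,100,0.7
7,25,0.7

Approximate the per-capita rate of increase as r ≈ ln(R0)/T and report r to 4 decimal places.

lx = nx/n0 = nx/250: 1, 0.992, 0.98, 0.852, 0.84, 0.612, 0.4, 0.1
R0 = Σ lx·mx = 0 + 0 + 4.018 + 1.5336 + 2.352 + 0.8568 + 0.28 + 0.07 = 9.1104
Σ x·lx·mx = 28.4988; T = 28.4988/9.1104 = 3.12816…
r ≈ ln(R0)/T = ln(9.1104)/3.12816… = 0.706299… → 0.7063

0.7063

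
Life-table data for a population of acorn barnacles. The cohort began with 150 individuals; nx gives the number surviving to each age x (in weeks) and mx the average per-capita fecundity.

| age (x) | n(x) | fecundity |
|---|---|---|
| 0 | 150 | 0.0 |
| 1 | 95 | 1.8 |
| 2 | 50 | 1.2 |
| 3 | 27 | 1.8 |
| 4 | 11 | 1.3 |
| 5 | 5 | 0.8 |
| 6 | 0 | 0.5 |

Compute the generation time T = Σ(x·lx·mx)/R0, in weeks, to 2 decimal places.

1.73

lx = nx/n0 = nx/150: 1, 0.63333…, 0.33333…, 0.18, 0.07333…, 0.03333…, 0
lx·mx: 0, 1.14…, 0.4…, 0.324, 0.095333…, 0.026667…, 0 → R0 = 1.986…
x·lx·mx: 0, 1.14…, 0.8…, 0.972, 0.381333…, 0.133333…, 0 → Σ = 3.426667…
T = 3.426667… / 1.986… = 1.725411… → 1.73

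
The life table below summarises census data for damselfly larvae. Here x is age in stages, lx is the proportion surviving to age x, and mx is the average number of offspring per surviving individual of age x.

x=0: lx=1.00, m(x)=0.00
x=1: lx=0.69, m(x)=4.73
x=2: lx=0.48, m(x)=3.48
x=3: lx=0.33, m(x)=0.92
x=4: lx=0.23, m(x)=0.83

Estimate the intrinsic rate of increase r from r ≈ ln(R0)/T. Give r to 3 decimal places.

R0 = Σ lx·mx = 0 + 3.2637 + 1.6704 + 0.3036 + 0.1909 = 5.4286
Σ x·lx·mx = 8.2789; T = 8.2789/5.4286 = 1.52505…
r ≈ ln(R0)/T = ln(5.4286)/1.52505… = 1.10926… → 1.109

1.109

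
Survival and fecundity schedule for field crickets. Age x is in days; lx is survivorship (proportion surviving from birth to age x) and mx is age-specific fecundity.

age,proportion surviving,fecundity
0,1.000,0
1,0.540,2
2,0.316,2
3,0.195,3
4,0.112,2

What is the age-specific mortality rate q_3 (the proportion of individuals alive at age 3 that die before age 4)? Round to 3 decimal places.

0.426

q_3 = (l_3 − l_4) / l_3 = (0.195 − 0.112) / 0.195
     = 0.083 / 0.195 = 0.425641… → 0.426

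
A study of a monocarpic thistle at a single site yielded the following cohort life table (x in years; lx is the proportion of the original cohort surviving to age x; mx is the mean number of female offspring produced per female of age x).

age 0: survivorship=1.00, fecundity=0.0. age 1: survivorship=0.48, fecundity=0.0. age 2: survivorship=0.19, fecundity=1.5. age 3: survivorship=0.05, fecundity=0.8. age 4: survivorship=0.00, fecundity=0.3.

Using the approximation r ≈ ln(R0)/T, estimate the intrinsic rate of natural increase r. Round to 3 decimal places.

-0.529

R0 = Σ lx·mx = 0 + 0 + 0.285 + 0.04 + 0 = 0.325
Σ x·lx·mx = 0.69; T = 0.69/0.325 = 2.12308…
r ≈ ln(R0)/T = ln(0.325)/2.12308… = -0.52939… → -0.529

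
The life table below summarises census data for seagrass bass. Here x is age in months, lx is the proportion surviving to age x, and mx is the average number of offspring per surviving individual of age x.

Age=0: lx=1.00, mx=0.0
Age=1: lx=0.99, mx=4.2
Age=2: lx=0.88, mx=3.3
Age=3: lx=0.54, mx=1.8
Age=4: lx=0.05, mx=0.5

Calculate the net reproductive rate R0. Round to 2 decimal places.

lx·mx by age: 0, 4.158, 2.904, 0.972, 0.025
R0 = Σ lx·mx = 8.059 → 8.06

8.06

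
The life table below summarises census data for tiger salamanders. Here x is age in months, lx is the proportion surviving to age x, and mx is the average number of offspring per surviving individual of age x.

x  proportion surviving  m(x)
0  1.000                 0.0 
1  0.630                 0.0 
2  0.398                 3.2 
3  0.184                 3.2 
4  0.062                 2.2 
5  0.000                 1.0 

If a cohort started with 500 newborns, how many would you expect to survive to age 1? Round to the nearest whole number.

315

Expected survivors = N0 · l_1 = 500 × 0.630 = 315 → 315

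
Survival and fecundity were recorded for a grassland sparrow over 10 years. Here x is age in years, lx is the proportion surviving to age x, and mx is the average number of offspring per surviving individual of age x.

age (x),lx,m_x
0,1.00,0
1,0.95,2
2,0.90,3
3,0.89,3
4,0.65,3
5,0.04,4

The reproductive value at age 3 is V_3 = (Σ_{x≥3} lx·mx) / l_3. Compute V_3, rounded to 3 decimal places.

5.371

lx·mx for x ≥ 3: 2.67, 1.95, 0.16 → sum = 4.78
V_3 = 4.78 / l_3 = 4.78 / 0.89 = 5.370787… → 5.371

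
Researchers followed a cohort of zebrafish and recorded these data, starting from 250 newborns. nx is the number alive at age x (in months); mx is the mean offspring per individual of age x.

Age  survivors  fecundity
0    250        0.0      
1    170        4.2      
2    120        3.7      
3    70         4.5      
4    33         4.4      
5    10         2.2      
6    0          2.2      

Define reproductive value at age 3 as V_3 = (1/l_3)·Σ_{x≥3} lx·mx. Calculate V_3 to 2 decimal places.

6.89

lx = nx/n0 = nx/250: 1, 0.68, 0.48, 0.28, 0.132, 0.04, 0
lx·mx for x ≥ 3: 1.26, 0.5808, 0.088, 0 → sum = 1.9288
V_3 = 1.9288 / l_3 = 1.9288 / 0.28 = 6.888571… → 6.89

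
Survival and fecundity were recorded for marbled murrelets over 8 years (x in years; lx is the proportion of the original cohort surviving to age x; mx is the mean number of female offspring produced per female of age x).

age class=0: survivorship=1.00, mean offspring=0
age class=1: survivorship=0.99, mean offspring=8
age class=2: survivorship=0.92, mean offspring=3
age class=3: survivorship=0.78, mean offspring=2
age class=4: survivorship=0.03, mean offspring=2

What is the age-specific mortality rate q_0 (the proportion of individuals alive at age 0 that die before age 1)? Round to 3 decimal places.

q_0 = (l_0 − l_1) / l_0 = (1 − 0.99) / 1
     = 0.01 / 1 = 0.01 → 0.010

0.010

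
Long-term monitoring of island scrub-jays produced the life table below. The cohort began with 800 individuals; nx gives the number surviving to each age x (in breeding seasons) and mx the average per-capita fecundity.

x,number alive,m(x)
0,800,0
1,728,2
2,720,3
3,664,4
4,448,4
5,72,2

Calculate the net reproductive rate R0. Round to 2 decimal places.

lx = nx/n0 = nx/800: 1, 0.91, 0.9, 0.83, 0.56, 0.09
lx·mx by age: 0, 1.82, 2.7, 3.32, 2.24, 0.18
R0 = Σ lx·mx = 10.26 → 10.26

10.26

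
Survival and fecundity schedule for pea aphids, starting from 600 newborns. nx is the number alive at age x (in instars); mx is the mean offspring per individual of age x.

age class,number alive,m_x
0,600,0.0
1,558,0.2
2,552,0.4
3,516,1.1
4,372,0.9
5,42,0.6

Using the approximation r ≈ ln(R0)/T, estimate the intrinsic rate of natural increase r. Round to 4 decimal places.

0.2512

lx = nx/n0 = nx/600: 1, 0.93, 0.92, 0.86, 0.62, 0.07
R0 = Σ lx·mx = 0 + 0.186 + 0.368 + 0.946 + 0.558 + 0.042 = 2.1
Σ x·lx·mx = 6.202; T = 6.202/2.1 = 2.95333…
r ≈ ln(R0)/T = ln(2.1)/2.95333… = 0.25122… → 0.2512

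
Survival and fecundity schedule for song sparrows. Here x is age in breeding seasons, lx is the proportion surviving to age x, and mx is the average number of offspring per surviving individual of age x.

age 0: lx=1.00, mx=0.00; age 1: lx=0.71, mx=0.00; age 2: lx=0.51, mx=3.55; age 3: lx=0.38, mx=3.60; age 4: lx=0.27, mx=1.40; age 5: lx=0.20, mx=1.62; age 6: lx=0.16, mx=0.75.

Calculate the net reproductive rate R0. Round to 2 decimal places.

4.00

lx·mx by age: 0, 0, 1.8105, 1.368, 0.378, 0.324, 0.12
R0 = Σ lx·mx = 4.0005 → 4.00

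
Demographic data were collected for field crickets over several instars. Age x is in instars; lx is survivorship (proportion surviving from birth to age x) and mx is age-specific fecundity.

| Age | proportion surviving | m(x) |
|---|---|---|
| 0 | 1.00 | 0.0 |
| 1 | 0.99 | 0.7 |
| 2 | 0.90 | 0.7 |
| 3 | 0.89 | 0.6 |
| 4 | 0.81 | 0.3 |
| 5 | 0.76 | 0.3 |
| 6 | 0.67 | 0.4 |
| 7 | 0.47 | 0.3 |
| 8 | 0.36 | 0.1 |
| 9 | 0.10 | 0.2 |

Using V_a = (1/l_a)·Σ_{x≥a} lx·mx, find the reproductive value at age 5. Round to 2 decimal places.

0.91

lx·mx for x ≥ 5: 0.228, 0.268, 0.141, 0.036, 0.02 → sum = 0.693
V_5 = 0.693 / l_5 = 0.693 / 0.76 = 0.911842… → 0.91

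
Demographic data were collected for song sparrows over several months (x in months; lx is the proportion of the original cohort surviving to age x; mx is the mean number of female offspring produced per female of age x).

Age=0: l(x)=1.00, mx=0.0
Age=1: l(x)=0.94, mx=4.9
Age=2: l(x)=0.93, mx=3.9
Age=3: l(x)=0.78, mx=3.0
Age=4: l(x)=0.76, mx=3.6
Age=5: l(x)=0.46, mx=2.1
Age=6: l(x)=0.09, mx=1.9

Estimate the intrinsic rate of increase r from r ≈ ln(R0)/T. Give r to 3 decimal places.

R0 = Σ lx·mx = 0 + 4.606 + 3.627 + 2.34 + 2.736 + 0.966 + 0.171 = 14.446
Σ x·lx·mx = 35.68; T = 35.68/14.446 = 2.46989…
r ≈ ln(R0)/T = ln(14.446)/2.46989… = 1.08119… → 1.081

1.081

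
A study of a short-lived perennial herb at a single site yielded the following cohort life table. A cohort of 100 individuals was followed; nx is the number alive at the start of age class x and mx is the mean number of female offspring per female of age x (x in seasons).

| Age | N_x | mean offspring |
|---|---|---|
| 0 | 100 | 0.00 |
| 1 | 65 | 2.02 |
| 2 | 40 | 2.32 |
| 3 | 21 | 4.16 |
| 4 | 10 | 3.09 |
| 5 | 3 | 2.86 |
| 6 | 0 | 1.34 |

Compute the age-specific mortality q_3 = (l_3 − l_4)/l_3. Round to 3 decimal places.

lx = nx/n0 = nx/100: 1, 0.65, 0.4, 0.21, 0.1, 0.03, 0
q_3 = (l_3 − l_4) / l_3 = (0.21 − 0.1) / 0.21
     = 0.11 / 0.21 = 0.52381… → 0.524

0.524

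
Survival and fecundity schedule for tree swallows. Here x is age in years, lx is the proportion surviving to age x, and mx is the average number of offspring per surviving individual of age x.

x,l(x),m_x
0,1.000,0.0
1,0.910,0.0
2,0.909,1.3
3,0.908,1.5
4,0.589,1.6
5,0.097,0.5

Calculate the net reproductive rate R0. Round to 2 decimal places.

lx·mx by age: 0, 0, 1.1817, 1.362, 0.9424, 0.0485
R0 = Σ lx·mx = 3.5346 → 3.53

3.53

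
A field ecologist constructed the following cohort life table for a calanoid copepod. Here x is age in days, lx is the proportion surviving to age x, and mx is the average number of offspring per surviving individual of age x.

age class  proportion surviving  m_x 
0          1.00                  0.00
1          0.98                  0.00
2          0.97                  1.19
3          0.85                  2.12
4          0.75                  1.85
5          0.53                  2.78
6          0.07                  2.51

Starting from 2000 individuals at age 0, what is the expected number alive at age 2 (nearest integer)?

1940

Expected survivors = N0 · l_2 = 2000 × 0.97 = 1940 → 1940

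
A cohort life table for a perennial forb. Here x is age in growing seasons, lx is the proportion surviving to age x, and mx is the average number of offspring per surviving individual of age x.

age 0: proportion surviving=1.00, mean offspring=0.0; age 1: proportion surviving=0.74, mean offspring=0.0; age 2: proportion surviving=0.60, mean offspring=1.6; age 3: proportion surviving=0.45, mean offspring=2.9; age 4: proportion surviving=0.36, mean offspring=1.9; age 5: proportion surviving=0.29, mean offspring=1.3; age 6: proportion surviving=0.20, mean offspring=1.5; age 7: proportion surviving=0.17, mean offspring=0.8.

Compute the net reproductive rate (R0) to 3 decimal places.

lx·mx by age: 0, 0, 0.96, 1.305, 0.684, 0.377, 0.3, 0.136
R0 = Σ lx·mx = 3.762 → 3.762

3.762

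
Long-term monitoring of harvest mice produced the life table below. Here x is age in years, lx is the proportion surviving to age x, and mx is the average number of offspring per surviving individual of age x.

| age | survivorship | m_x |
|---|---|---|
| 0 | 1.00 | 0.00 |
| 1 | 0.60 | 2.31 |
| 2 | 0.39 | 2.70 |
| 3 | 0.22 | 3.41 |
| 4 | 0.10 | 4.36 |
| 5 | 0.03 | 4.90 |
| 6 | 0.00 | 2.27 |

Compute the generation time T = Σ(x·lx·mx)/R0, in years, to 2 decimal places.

lx·mx: 0, 1.386, 1.053, 0.7502, 0.436, 0.147, 0 → R0 = 3.7722
x·lx·mx: 0, 1.386, 2.106, 2.2506, 1.744, 0.735, 0 → Σ = 8.2216
T = 8.2216 / 3.7722 = 2.179524… → 2.18

2.18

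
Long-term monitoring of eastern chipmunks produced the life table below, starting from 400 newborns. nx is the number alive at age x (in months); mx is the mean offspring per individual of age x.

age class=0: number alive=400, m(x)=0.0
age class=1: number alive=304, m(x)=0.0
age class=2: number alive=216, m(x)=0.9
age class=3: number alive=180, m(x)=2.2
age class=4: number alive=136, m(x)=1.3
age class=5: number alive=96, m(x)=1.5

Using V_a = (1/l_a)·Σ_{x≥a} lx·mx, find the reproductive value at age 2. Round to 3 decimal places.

4.219

lx = nx/n0 = nx/400: 1, 0.76, 0.54, 0.45, 0.34, 0.24
lx·mx for x ≥ 2: 0.486, 0.99, 0.442, 0.36 → sum = 2.278
V_2 = 2.278 / l_2 = 2.278 / 0.54 = 4.218519… → 4.219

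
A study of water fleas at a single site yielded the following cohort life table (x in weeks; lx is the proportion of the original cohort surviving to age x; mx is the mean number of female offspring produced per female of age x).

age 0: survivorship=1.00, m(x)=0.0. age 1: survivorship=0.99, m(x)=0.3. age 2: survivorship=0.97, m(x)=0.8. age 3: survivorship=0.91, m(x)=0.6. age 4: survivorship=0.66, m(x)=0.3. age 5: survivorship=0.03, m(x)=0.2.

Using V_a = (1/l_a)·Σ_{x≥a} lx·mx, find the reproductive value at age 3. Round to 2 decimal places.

lx·mx for x ≥ 3: 0.546, 0.198, 0.006 → sum = 0.75
V_3 = 0.75 / l_3 = 0.75 / 0.91 = 0.824176… → 0.82

0.82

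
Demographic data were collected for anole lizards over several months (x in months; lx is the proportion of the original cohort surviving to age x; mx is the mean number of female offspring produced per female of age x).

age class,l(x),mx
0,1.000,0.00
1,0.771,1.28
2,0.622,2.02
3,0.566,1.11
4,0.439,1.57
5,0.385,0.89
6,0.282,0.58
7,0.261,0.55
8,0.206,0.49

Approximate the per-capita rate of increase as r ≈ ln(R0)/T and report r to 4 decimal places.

R0 = Σ lx·mx = 0 + 0.98688 + 1.25644 + 0.62826 + 0.68923 + 0.34265 + 0.16356 + 0.14355 + 0.10094 = 4.31151
Σ x·lx·mx = 12.64844; T = 12.64844/4.31151 = 2.93365…
r ≈ ln(R0)/T = ln(4.31151)/2.93365… = 0.498113… → 0.4981

0.4981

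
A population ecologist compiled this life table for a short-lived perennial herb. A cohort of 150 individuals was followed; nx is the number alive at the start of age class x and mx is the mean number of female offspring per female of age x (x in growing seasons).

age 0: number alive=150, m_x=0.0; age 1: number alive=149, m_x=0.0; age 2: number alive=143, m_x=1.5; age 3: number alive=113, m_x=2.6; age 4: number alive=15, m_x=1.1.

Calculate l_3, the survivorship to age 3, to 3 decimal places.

0.753

l_3 = n_3/n_0 = 113/150 = 0.753333… → 0.753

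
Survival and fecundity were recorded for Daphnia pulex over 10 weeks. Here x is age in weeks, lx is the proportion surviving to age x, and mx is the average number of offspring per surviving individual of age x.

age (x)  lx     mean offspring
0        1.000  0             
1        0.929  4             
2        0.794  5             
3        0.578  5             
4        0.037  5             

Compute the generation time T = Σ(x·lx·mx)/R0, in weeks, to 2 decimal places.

1.96

lx·mx: 0, 3.716, 3.97, 2.89, 0.185 → R0 = 10.761
x·lx·mx: 0, 3.716, 7.94, 8.67, 0.74 → Σ = 21.066
T = 21.066 / 10.761 = 1.957625… → 1.96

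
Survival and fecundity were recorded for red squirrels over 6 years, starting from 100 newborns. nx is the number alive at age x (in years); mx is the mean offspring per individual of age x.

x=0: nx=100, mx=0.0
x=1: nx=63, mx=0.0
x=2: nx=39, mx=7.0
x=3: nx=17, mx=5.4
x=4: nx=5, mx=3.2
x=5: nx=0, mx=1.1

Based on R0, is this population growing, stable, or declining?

lx = nx/n0 = nx/100: 1, 0.63, 0.39, 0.17, 0.05, 0
R0 = Σ lx·mx = 0 + 0 + 2.73 + 0.918 + 0.16 + 0 = 3.808
R0 > 1, so the population is growing.

growing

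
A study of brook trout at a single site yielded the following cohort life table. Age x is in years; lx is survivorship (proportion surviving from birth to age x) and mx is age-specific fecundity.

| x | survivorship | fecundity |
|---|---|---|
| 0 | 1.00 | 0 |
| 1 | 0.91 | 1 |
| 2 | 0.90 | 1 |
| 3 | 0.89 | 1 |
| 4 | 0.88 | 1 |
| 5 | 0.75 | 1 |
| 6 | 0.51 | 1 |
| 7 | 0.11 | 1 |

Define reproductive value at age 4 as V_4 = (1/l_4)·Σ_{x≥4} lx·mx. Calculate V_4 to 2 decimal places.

lx·mx for x ≥ 4: 0.88, 0.75, 0.51, 0.11 → sum = 2.25
V_4 = 2.25 / l_4 = 2.25 / 0.88 = 2.556818… → 2.56

2.56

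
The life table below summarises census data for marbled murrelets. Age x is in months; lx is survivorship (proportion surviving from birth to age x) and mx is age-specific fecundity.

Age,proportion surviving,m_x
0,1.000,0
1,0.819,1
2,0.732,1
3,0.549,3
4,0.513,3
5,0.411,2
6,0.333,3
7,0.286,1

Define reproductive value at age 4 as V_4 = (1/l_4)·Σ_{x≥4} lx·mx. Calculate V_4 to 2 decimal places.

lx·mx for x ≥ 4: 1.539, 0.822, 0.999, 0.286 → sum = 3.646
V_4 = 3.646 / l_4 = 3.646 / 0.513 = 7.107212… → 7.11

7.11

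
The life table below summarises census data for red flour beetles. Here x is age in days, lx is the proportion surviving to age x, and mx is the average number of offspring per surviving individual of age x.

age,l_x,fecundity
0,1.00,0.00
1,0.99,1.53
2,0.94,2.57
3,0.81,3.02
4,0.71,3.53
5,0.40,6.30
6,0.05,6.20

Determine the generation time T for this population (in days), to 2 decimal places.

lx·mx: 0, 1.5147, 2.4158, 2.4462, 2.5063, 2.52, 0.31 → R0 = 11.713
x·lx·mx: 0, 1.5147, 4.8316, 7.3386, 10.0252, 12.6, 1.86 → Σ = 38.1701
T = 38.1701 / 11.713 = 3.258781… → 3.26

3.26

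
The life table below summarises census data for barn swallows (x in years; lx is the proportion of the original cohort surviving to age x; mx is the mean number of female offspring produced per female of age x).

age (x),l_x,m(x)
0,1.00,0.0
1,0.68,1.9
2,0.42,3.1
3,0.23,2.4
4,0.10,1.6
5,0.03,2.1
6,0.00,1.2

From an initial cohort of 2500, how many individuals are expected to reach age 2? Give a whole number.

1050

Expected survivors = N0 · l_2 = 2500 × 0.42 = 1050 → 1050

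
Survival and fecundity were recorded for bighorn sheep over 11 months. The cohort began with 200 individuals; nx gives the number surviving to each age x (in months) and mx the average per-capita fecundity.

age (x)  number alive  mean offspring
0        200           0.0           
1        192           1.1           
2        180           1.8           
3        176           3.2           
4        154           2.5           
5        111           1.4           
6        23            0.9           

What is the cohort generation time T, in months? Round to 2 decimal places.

3.01

lx = nx/n0 = nx/200: 1, 0.96, 0.9, 0.88, 0.77, 0.555, 0.115
lx·mx: 0, 1.056, 1.62, 2.816, 1.925, 0.777, 0.1035 → R0 = 8.2975
x·lx·mx: 0, 1.056, 3.24, 8.448, 7.7, 3.885, 0.621 → Σ = 24.95
T = 24.95 / 8.2975 = 3.00693… → 3.01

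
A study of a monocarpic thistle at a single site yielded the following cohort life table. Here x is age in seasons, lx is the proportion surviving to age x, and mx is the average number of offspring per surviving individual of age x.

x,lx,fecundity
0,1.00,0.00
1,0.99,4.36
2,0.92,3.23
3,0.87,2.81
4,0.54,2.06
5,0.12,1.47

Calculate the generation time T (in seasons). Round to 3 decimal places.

2.080

lx·mx: 0, 4.3164, 2.9716, 2.4447, 1.1124, 0.1764 → R0 = 11.0215
x·lx·mx: 0, 4.3164, 5.9432, 7.3341, 4.4496, 0.882 → Σ = 22.9253
T = 22.9253 / 11.0215 = 2.080053… → 2.080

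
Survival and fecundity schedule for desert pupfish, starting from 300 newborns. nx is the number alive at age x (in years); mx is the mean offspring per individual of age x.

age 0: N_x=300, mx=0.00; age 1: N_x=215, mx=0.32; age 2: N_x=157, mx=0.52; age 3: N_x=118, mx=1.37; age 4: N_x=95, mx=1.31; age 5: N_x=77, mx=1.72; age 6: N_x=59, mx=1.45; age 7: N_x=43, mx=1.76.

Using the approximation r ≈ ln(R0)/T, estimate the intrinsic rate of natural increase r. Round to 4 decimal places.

0.2224

lx = nx/n0 = nx/300: 1, 0.71667…, 0.52333…, 0.39333…, 0.31667…, 0.25667…, 0.19667…, 0.14333…
R0 = Σ lx·mx = 0 + 0.22933… + 0.27213… + 0.53887… + 0.41483… + 0.44147… + 0.28517… + 0.25227… = 2.434067…
Σ x·lx·mx = 9.733733…; T = 9.733733…/2.434067… = 3.99896…
r ≈ ln(R0)/T = ln(2.434067…)/3.99896… = 0.222449… → 0.2224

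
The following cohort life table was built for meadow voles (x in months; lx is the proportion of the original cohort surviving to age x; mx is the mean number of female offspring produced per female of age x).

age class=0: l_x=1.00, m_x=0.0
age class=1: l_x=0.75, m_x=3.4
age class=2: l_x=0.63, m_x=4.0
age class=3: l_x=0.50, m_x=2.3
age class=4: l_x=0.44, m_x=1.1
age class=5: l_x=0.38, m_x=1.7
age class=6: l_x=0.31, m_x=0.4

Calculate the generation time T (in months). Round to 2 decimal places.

2.27

lx·mx: 0, 2.55, 2.52, 1.15, 0.484, 0.646, 0.124 → R0 = 7.474
x·lx·mx: 0, 2.55, 5.04, 3.45, 1.936, 3.23, 0.744 → Σ = 16.95
T = 16.95 / 7.474 = 2.267862… → 2.27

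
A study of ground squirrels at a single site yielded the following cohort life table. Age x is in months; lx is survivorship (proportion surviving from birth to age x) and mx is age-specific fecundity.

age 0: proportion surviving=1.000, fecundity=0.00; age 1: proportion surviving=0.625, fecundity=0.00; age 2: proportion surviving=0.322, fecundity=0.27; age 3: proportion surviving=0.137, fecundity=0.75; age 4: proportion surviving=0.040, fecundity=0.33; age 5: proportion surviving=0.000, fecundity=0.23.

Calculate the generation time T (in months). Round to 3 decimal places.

lx·mx: 0, 0, 0.08694, 0.10275, 0.0132, 0 → R0 = 0.20289
x·lx·mx: 0, 0, 0.17388, 0.30825, 0.0528, 0 → Σ = 0.53493
T = 0.53493 / 0.20289 = 2.636552… → 2.637

2.637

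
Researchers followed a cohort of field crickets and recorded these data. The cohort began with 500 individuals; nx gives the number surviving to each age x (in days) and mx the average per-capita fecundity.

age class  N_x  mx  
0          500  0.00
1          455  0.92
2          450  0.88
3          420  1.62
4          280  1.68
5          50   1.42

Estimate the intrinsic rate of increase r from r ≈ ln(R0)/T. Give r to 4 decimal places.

lx = nx/n0 = nx/500: 1, 0.91, 0.9, 0.84, 0.56, 0.1
R0 = Σ lx·mx = 0 + 0.8372 + 0.792 + 1.3608 + 0.9408 + 0.142 = 4.0728
Σ x·lx·mx = 10.9768; T = 10.9768/4.0728 = 2.69515…
r ≈ ln(R0)/T = ln(4.0728)/2.69515… = 0.521059… → 0.5211

0.5211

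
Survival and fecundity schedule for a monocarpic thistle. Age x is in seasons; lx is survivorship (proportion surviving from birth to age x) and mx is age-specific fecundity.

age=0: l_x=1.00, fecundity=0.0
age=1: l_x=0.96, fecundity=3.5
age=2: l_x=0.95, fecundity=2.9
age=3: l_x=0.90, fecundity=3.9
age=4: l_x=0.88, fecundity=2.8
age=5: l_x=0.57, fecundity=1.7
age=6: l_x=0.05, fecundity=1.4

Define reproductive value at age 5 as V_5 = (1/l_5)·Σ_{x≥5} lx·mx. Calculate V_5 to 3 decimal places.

lx·mx for x ≥ 5: 0.969, 0.07 → sum = 1.039
V_5 = 1.039 / l_5 = 1.039 / 0.57 = 1.822807… → 1.823

1.823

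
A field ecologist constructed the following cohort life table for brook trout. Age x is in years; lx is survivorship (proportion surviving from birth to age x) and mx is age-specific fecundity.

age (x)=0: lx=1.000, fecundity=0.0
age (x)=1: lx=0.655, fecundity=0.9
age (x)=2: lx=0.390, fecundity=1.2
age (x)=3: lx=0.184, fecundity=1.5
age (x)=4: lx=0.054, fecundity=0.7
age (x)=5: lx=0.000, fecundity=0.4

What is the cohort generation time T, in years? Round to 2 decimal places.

1.83

lx·mx: 0, 0.5895, 0.468, 0.276, 0.0378, 0 → R0 = 1.3713
x·lx·mx: 0, 0.5895, 0.936, 0.828, 0.1512, 0 → Σ = 2.5047
T = 2.5047 / 1.3713 = 1.826515… → 1.83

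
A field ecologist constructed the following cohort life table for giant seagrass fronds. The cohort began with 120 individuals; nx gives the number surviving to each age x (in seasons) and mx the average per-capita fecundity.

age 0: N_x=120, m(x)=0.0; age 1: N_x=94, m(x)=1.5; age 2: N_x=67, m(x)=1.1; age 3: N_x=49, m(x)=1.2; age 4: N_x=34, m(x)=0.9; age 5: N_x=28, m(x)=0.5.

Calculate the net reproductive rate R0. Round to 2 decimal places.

2.65

lx = nx/n0 = nx/120: 1, 0.78333…, 0.55833…, 0.40833…, 0.28333…, 0.23333…
lx·mx by age: 0, 1.175…, 0.614167…, 0.49…, 0.255…, 0.116667…
R0 = Σ lx·mx = 2.650833… → 2.65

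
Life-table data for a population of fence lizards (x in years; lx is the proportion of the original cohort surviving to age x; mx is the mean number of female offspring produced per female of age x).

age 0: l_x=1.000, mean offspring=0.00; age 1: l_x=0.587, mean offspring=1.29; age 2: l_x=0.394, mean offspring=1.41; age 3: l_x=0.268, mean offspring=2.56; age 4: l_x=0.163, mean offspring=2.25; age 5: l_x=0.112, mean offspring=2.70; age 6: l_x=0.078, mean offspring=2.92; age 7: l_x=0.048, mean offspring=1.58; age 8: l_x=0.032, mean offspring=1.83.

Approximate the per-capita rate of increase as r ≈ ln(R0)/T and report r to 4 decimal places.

0.3623

R0 = Σ lx·mx = 0 + 0.75723 + 0.55554 + 0.68608 + 0.36675 + 0.3024 + 0.22776 + 0.07584 + 0.05856 = 3.03016
Σ x·lx·mx = 9.27147; T = 9.27147/3.03016 = 3.05973…
r ≈ ln(R0)/T = ln(3.03016)/3.05973… = 0.362325… → 0.3623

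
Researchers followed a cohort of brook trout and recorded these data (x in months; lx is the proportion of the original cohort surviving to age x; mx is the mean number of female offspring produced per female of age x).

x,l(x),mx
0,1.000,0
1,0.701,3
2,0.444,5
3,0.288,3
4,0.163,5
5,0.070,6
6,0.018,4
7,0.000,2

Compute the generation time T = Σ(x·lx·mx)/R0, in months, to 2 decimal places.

lx·mx: 0, 2.103, 2.22, 0.864, 0.815, 0.42, 0.072, 0 → R0 = 6.494
x·lx·mx: 0, 2.103, 4.44, 2.592, 3.26, 2.1, 0.432, 0 → Σ = 14.927
T = 14.927 / 6.494 = 2.298583… → 2.30

2.30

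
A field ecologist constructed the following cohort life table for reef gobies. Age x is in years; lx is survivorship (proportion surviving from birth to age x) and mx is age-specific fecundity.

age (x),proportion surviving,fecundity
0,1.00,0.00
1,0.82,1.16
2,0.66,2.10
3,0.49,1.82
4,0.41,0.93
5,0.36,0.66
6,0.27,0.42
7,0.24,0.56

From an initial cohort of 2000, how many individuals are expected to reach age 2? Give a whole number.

Expected survivors = N0 · l_2 = 2000 × 0.66 = 1320 → 1320

1320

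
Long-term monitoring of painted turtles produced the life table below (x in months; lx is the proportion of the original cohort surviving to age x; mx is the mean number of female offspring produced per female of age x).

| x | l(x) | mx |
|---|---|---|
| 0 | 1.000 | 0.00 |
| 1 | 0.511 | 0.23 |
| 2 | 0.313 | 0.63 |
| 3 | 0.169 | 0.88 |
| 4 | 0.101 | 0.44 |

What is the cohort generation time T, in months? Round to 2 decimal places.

lx·mx: 0, 0.11753, 0.19719, 0.14872, 0.04444 → R0 = 0.50788
x·lx·mx: 0, 0.11753, 0.39438, 0.44616, 0.17776 → Σ = 1.13583
T = 1.13583 / 0.50788 = 2.236414… → 2.24

2.24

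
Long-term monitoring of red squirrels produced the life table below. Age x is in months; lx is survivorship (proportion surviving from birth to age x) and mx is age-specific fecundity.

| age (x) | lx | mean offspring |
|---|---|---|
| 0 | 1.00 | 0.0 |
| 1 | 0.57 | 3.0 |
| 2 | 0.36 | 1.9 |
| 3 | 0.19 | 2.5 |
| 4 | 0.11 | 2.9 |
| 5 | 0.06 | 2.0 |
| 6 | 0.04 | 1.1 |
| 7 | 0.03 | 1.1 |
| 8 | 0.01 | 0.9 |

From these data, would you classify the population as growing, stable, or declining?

growing

R0 = Σ lx·mx = 0 + 1.71 + 0.684 + 0.475 + 0.319 + 0.12 + 0.044 + 0.033 + 0.009 = 3.394
R0 > 1, so the population is growing.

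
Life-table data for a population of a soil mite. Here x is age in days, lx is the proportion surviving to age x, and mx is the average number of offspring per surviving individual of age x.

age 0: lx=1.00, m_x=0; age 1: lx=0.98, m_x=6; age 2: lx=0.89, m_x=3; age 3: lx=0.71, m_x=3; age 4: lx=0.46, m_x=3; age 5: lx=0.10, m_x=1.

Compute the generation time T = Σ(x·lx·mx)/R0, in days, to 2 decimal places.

lx·mx: 0, 5.88, 2.67, 2.13, 1.38, 0.1 → R0 = 12.16
x·lx·mx: 0, 5.88, 5.34, 6.39, 5.52, 0.5 → Σ = 23.63
T = 23.63 / 12.16 = 1.943257… → 1.94

1.94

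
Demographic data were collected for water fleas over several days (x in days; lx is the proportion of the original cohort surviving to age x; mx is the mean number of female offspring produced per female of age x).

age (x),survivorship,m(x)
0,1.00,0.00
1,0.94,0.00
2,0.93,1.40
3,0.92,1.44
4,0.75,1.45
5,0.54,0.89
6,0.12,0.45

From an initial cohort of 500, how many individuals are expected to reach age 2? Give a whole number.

465

Expected survivors = N0 · l_2 = 500 × 0.93 = 465 → 465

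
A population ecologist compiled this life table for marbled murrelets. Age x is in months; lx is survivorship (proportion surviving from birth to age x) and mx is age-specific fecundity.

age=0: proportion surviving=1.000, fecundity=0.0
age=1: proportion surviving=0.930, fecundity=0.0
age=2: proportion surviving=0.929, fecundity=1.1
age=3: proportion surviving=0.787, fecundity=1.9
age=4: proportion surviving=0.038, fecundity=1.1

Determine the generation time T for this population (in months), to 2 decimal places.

lx·mx: 0, 0, 1.0219, 1.4953, 0.0418 → R0 = 2.559
x·lx·mx: 0, 0, 2.0438, 4.4859, 0.1672 → Σ = 6.6969
T = 6.6969 / 2.559 = 2.616999… → 2.62

2.62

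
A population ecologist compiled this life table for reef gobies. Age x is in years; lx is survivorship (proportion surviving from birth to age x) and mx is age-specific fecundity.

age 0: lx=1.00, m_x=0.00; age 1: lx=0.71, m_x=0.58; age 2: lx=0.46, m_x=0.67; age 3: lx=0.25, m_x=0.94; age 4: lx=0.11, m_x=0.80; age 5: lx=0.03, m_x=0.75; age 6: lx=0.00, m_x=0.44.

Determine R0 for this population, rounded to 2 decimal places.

lx·mx by age: 0, 0.4118, 0.3082, 0.235, 0.088, 0.0225, 0
R0 = Σ lx·mx = 1.0655 → 1.07

1.07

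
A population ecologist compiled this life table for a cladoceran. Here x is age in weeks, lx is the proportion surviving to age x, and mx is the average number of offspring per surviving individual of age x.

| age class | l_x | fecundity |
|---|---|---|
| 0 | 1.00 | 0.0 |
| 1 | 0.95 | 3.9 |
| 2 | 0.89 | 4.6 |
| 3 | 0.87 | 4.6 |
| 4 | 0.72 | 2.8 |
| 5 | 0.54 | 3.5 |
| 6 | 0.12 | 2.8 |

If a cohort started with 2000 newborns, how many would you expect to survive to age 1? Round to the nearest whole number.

Expected survivors = N0 · l_1 = 2000 × 0.95 = 1900 → 1900

1900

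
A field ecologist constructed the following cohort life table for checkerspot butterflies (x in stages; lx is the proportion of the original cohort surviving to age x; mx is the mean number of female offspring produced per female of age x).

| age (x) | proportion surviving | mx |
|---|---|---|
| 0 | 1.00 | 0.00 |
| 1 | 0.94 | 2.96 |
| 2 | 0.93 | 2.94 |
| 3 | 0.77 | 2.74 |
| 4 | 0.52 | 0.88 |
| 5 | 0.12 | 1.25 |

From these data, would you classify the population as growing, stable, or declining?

R0 = Σ lx·mx = 0 + 2.7824 + 2.7342 + 2.1098 + 0.4576 + 0.15 = 8.234
R0 > 1, so the population is growing.

growing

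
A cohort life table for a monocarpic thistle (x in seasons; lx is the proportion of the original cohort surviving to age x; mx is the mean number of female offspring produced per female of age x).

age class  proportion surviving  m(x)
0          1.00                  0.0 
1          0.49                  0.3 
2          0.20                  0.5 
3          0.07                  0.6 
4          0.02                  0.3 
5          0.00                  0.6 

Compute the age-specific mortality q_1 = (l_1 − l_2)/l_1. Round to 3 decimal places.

0.592

q_1 = (l_1 − l_2) / l_1 = (0.49 − 0.2) / 0.49
     = 0.29 / 0.49 = 0.591837… → 0.592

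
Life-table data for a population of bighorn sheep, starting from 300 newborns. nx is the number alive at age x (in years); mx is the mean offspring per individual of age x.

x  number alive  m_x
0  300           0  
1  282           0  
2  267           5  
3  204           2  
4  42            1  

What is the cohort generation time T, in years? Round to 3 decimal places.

lx = nx/n0 = nx/300: 1, 0.94, 0.89, 0.68, 0.14
lx·mx: 0, 0, 4.45, 1.36, 0.14 → R0 = 5.95
x·lx·mx: 0, 0, 8.9, 4.08, 0.56 → Σ = 13.54
T = 13.54 / 5.95 = 2.27563… → 2.276

2.276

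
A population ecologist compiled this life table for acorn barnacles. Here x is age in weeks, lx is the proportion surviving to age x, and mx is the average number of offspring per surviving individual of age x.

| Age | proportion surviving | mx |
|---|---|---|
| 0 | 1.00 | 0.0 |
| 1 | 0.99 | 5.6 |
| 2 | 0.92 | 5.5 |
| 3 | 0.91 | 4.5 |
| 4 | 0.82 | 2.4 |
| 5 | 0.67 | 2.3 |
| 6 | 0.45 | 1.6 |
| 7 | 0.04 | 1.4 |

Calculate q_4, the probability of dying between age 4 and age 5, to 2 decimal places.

q_4 = (l_4 − l_5) / l_4 = (0.82 − 0.67) / 0.82
     = 0.15 / 0.82 = 0.182927… → 0.18

0.18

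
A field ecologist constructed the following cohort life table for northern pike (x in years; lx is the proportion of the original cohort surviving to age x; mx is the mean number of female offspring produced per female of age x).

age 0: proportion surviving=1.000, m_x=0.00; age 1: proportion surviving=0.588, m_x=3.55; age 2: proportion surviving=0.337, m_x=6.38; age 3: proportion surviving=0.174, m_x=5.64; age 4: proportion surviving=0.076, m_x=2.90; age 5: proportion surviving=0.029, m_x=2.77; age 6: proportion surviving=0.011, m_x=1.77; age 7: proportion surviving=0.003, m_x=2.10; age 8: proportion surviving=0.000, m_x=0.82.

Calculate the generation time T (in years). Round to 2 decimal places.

1.94

lx·mx: 0, 2.0874, 2.15006, 0.98136, 0.2204, 0.08033, 0.01947, 0.0063, 0 → R0 = 5.54532
x·lx·mx: 0, 2.0874, 4.30012, 2.94408, 0.8816, 0.40165, 0.11682, 0.0441, 0 → Σ = 10.77577
T = 10.77577 / 5.54532 = 1.943219… → 1.94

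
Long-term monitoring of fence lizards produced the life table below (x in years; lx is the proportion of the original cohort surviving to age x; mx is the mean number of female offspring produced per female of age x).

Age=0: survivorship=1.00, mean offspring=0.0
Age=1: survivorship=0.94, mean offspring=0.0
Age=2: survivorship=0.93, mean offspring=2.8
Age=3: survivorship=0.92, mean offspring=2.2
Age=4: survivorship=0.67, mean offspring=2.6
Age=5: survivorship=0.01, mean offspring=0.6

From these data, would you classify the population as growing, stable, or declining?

R0 = Σ lx·mx = 0 + 0 + 2.604 + 2.024 + 1.742 + 0.006 = 6.376
R0 > 1, so the population is growing.

growing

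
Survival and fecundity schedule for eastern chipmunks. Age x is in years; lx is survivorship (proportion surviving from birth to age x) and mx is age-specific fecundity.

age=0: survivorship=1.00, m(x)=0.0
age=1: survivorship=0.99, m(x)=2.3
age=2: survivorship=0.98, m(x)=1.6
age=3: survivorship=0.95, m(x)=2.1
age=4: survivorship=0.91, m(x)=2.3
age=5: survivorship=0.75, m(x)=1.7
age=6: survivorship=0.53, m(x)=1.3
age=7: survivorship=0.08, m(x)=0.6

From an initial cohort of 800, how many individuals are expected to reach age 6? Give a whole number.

424

Expected survivors = N0 · l_6 = 800 × 0.53 = 424 → 424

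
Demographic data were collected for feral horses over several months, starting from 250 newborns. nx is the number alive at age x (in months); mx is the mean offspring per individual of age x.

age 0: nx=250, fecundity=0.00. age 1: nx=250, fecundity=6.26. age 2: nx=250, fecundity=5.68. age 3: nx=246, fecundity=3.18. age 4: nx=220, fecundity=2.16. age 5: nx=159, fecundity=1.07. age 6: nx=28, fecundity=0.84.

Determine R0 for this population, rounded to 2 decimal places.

17.74

lx = nx/n0 = nx/250: 1, 1, 1, 0.984, 0.88, 0.636, 0.112
lx·mx by age: 0, 6.26, 5.68, 3.12912, 1.9008, 0.68052, 0.09408
R0 = Σ lx·mx = 17.74452 → 17.74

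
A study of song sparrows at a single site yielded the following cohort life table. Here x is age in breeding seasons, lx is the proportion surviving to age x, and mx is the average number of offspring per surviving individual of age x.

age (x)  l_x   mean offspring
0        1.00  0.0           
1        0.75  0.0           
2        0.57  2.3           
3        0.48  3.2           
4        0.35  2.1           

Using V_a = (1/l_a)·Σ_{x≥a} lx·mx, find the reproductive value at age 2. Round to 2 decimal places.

6.28

lx·mx for x ≥ 2: 1.311, 1.536, 0.735 → sum = 3.582
V_2 = 3.582 / l_2 = 3.582 / 0.57 = 6.284211… → 6.28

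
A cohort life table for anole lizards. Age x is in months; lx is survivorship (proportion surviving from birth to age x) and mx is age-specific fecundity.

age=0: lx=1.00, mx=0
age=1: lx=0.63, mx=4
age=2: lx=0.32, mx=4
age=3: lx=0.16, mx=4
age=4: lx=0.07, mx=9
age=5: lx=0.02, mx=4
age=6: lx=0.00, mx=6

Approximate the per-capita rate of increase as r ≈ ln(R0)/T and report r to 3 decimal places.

R0 = Σ lx·mx = 0 + 2.52 + 1.28 + 0.64 + 0.63 + 0.08 + 0 = 5.15
Σ x·lx·mx = 9.92; T = 9.92/5.15 = 1.92621…
r ≈ ln(R0)/T = ln(5.15)/1.92621… = 0.85089… → 0.851

0.851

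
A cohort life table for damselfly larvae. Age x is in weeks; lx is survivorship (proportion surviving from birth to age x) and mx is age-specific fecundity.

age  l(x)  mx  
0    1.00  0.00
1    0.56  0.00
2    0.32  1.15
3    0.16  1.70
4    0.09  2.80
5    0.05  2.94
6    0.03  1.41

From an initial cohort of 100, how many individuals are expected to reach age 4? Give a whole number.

Expected survivors = N0 · l_4 = 100 × 0.09 = 9 → 9

9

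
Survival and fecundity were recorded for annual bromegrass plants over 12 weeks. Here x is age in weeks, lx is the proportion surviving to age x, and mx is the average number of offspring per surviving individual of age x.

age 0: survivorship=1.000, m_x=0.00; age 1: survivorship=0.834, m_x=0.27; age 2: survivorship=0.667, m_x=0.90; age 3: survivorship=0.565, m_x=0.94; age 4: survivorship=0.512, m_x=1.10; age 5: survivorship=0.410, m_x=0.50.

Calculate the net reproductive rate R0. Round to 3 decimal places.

lx·mx by age: 0, 0.22518, 0.6003, 0.5311, 0.5632, 0.205
R0 = Σ lx·mx = 2.12478 → 2.125

2.125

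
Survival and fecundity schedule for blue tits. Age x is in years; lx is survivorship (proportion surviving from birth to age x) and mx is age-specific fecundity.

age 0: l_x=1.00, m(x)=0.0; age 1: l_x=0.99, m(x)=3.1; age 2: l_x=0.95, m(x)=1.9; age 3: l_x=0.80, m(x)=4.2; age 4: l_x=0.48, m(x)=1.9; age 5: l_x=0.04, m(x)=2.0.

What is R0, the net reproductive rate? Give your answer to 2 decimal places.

9.23

lx·mx by age: 0, 3.069, 1.805, 3.36, 0.912, 0.08
R0 = Σ lx·mx = 9.226 → 9.23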